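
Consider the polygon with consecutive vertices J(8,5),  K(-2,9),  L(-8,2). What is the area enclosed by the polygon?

47

Apply the shoelace (surveyor's) formula: 2A = Σ (x_i·y_{i+1} − x_{i+1}·y_i), indices taken mod 3.
J→K: (8)(9) − (-2)(5) = 82
K→L: (-2)(2) − (-8)(9) = 68
L→J: (-8)(5) − (8)(2) = -56
Σ = 94
Area = |Σ|/2 = 47.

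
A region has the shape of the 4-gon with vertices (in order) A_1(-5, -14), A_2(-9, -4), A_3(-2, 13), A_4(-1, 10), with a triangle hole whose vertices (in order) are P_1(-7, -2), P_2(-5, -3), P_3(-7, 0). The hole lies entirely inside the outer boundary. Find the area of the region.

Outer boundary:
A_1→A_2: (-5)(-4) − (-9)(-14) = -106
A_2→A_3: (-9)(13) − (-2)(-4) = -125
A_3→A_4: (-2)(10) − (-1)(13) = -7
A_4→A_1: (-1)(-14) − (-5)(10) = 64
Σ = -174
Area = |Σ|/2 = 87.
Hole:
Cross-terms: 11, -21, 14  ⇒  Σ = 4
Area = |Σ|/2 = 2.
Net area = 87 − 2 = 85.

85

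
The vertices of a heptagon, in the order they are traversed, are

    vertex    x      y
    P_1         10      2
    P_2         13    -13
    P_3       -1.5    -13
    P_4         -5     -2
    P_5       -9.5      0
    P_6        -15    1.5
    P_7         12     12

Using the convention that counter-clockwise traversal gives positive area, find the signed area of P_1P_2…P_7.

Apply Gauss's area formula: 2A = Σ (x_i·y_{i+1} − x_{i+1}·y_i), indices taken mod 7.
Σ = (-156) + (-188.5) + (-62) + (-19) + (-14.25) + (-198) + (-96) = -733.75
Signed area = Σ/2 = -366.875 (negative ⇒ clockwise traversal).

-366.875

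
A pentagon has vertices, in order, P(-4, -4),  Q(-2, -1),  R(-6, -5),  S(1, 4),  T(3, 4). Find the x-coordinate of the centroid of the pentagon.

-17/23

Apply the surveyor's formula. First the cross-terms c_i = x_i·y_{i+1} − x_{i+1}·y_i:
  -4, 4, -19, -8, 4  ⇒  2A = -23, A = -11.5.
Then Σ (x_i + x_{i+1})·c_i = 51, so x̄ = 51 / (6·(-11.5)) = -17/23.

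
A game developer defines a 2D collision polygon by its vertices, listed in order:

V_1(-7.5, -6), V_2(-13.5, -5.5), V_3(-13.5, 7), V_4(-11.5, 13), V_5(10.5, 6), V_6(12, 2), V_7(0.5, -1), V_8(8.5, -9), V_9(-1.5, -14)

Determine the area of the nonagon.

398.75

V_1→V_2: (-7.5)(-5.5) − (-13.5)(-6) = -39.75
V_2→V_3: (-13.5)(7) − (-13.5)(-5.5) = -168.75
V_3→V_4: (-13.5)(13) − (-11.5)(7) = -95
V_4→V_5: (-11.5)(6) − (10.5)(13) = -205.5
V_5→V_6: (10.5)(2) − (12)(6) = -51
V_6→V_7: (12)(-1) − (0.5)(2) = -13
V_7→V_8: (0.5)(-9) − (8.5)(-1) = 4
V_8→V_9: (8.5)(-14) − (-1.5)(-9) = -132.5
V_9→V_1: (-1.5)(-6) − (-7.5)(-14) = -96
Σ = -797.5
Area = |Σ|/2 = 398.75.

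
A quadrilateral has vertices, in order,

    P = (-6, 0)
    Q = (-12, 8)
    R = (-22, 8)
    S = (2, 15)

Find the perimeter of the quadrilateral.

62

|PQ| = √((-6)² + (8)²) = √100 = 10
|QR| = √((-10)² + (0)²) = √100 = 10
|RS| = √((24)² + (7)²) = √625 = 25
|SP| = √((-8)² + (-15)²) = √289 = 17
Perimeter = 10 + 10 + 25 + 17 = 62.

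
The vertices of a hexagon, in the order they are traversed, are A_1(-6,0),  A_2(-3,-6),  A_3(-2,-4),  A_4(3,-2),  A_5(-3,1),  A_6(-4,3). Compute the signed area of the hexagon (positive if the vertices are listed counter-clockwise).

31

Cross-terms: 36, 0, 16, -3, -5, 18  ⇒  Σ = 62
Signed area = Σ/2 = 31 (positive ⇒ counter-clockwise traversal).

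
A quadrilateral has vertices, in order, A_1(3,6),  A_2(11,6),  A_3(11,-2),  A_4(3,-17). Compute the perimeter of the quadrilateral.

56

|A_1A_2| = √((8)² + (0)²) = √64 = 8
|A_2A_3| = √((0)² + (-8)²) = √64 = 8
|A_3A_4| = √((-8)² + (-15)²) = √289 = 17
|A_4A_1| = √((0)² + (23)²) = √529 = 23
Perimeter = 8 + 8 + 17 + 23 = 56.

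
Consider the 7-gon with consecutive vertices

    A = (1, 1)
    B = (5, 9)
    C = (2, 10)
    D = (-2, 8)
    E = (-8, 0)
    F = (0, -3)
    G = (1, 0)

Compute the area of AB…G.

82

Apply the shoelace formula: 2A = Σ (x_i·y_{i+1} − x_{i+1}·y_i), indices taken mod 7.
A→B: (1)(9) − (5)(1) = 4
B→C: (5)(10) − (2)(9) = 32
C→D: (2)(8) − (-2)(10) = 36
D→E: (-2)(0) − (-8)(8) = 64
E→F: (-8)(-3) − (0)(0) = 24
F→G: (0)(0) − (1)(-3) = 3
G→A: (1)(1) − (1)(0) = 1
Σ = 164
Area = |Σ|/2 = 82.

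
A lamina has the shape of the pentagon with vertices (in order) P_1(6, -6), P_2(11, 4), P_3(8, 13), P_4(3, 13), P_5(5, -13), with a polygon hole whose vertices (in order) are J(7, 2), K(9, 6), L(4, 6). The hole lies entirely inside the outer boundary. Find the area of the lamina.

Outer boundary:
Apply the shoelace formula: 2A = Σ (x_i·y_{i+1} − x_{i+1}·y_i), indices taken mod 5.
P_1→P_2: (6)(4) − (11)(-6) = 90
P_2→P_3: (11)(13) − (8)(4) = 111
P_3→P_4: (8)(13) − (3)(13) = 65
P_4→P_5: (3)(-13) − (5)(13) = -104
P_5→P_1: (5)(-6) − (6)(-13) = 48
Σ = 210
Area = |Σ|/2 = 105.
Hole:
Cross-terms: 24, 30, -34  ⇒  Σ = 20
Area = |Σ|/2 = 10.
Net area = 105 − 10 = 95.

95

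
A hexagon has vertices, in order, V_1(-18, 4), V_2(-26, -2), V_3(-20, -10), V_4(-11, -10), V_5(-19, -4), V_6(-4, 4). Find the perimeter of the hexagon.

70

|V_1V_2| = √((-8)² + (-6)²) = √100 = 10
|V_2V_3| = √((6)² + (-8)²) = √100 = 10
|V_3V_4| = √((9)² + (0)²) = √81 = 9
|V_4V_5| = √((-8)² + (6)²) = √100 = 10
|V_5V_6| = √((15)² + (8)²) = √289 = 17
|V_6V_1| = √((-14)² + (0)²) = √196 = 14
Perimeter = 10 + 10 + 9 + 10 + 17 + 14 = 70.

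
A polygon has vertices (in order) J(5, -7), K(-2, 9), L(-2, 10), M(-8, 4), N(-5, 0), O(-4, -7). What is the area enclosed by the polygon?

109.5

Apply the shoelace formula: 2A = Σ (x_i·y_{i+1} − x_{i+1}·y_i), indices taken mod 6.
Cross-terms: 31, -2, 72, 20, 35, 63  ⇒  Σ = 219
Area = |Σ|/2 = 109.5.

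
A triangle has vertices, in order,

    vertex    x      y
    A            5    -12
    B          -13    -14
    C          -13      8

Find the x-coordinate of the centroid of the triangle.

-7

Apply the shoelace formula. First the cross-terms c_i = x_i·y_{i+1} − x_{i+1}·y_i:
  -226, -286, 116  ⇒  2A = -396, A = -198.
Then Σ (x_i + x_{i+1})·c_i = 8316, so x̄ = 8316 / (6·(-198)) = -7.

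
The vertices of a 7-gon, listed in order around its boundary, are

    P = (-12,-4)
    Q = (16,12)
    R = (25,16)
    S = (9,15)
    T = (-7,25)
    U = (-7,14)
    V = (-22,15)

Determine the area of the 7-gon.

Apply the shoelace formula: 2A = Σ (x_i·y_{i+1} − x_{i+1}·y_i), indices taken mod 7.
P→Q: (-12)(12) − (16)(-4) = -80
Q→R: (16)(16) − (25)(12) = -44
R→S: (25)(15) − (9)(16) = 231
S→T: (9)(25) − (-7)(15) = 330
T→U: (-7)(14) − (-7)(25) = 77
U→V: (-7)(15) − (-22)(14) = 203
V→P: (-22)(-4) − (-12)(15) = 268
Σ = 985
Area = |Σ|/2 = 492.5.

492.5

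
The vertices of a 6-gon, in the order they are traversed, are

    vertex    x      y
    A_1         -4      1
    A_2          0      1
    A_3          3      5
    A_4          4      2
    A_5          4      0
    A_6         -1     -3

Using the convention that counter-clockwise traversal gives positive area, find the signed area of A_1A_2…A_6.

-27

A_1→A_2: (-4)(1) − (0)(1) = -4
A_2→A_3: (0)(5) − (3)(1) = -3
A_3→A_4: (3)(2) − (4)(5) = -14
A_4→A_5: (4)(0) − (4)(2) = -8
A_5→A_6: (4)(-3) − (-1)(0) = -12
A_6→A_1: (-1)(1) − (-4)(-3) = -13
Σ = -54
Signed area = Σ/2 = -27 (negative ⇒ clockwise traversal).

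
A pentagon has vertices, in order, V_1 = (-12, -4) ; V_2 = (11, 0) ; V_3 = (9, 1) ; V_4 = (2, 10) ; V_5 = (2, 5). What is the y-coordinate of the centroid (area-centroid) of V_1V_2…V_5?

Apply the shoelace formula. First the cross-terms c_i = x_i·y_{i+1} − x_{i+1}·y_i:
  44, 11, 88, -10, 52  ⇒  2A = 185, A = 92.5.
Then Σ (y_i + y_{i+1})·c_i = 705, so ȳ = 705 / (6·92.5) = 47/37.

47/37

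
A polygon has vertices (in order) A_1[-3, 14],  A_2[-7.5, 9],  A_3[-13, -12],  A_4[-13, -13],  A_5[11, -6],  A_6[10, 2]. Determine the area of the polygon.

373.5

Apply the shoelace formula: 2A = Σ (x_i·y_{i+1} − x_{i+1}·y_i), indices taken mod 6.
Σ = (78) + (207) + (13) + (221) + (82) + (146) = 747
Area = |Σ|/2 = 373.5.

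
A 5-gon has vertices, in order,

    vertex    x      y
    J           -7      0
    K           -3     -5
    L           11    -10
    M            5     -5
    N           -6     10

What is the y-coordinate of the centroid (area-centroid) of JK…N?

Apply the shoelace formula. First the cross-terms c_i = x_i·y_{i+1} − x_{i+1}·y_i:
  35, 85, -5, 20, 70  ⇒  2A = 205, A = 102.5.
Then Σ (y_i + y_{i+1})·c_i = -575, so ȳ = -575 / (6·102.5) = -115/123.

-115/123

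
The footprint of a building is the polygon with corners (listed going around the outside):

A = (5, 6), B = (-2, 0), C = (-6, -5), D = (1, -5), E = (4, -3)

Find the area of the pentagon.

56.5

Apply the shoelace (surveyor's) formula: 2A = Σ (x_i·y_{i+1} − x_{i+1}·y_i), indices taken mod 5.
A→B: (5)(0) − (-2)(6) = 12
B→C: (-2)(-5) − (-6)(0) = 10
C→D: (-6)(-5) − (1)(-5) = 35
D→E: (1)(-3) − (4)(-5) = 17
E→A: (4)(6) − (5)(-3) = 39
Σ = 113
Area = |Σ|/2 = 56.5.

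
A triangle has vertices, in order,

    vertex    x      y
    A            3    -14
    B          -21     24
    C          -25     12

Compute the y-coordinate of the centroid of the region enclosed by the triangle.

Apply the shoelace (surveyor's) formula. First the cross-terms c_i = x_i·y_{i+1} − x_{i+1}·y_i:
  -222, 348, 314  ⇒  2A = 440, A = 220.
Then Σ (y_i + y_{i+1})·c_i = 9680, so ȳ = 9680 / (6·220) = 22/3.

22/3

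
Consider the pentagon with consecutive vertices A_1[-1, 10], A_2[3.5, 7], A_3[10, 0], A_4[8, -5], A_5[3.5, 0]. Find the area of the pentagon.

54.75

Apply Gauss's area formula: 2A = Σ (x_i·y_{i+1} − x_{i+1}·y_i), indices taken mod 5.
Cross-terms: -42, -70, -50, 17.5, 35  ⇒  Σ = -109.5
Area = |Σ|/2 = 54.75.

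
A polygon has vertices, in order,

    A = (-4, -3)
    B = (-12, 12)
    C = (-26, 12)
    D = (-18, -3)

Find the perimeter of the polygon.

62

|AB| = √((-8)² + (15)²) = √289 = 17
|BC| = √((-14)² + (0)²) = √196 = 14
|CD| = √((8)² + (-15)²) = √289 = 17
|DA| = √((14)² + (0)²) = √196 = 14
Perimeter = 17 + 14 + 17 + 14 = 62.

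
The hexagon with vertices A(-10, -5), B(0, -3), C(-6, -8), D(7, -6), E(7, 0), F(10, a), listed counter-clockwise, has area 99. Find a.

The doubled signed area Σ (x_i y_{i+1} − x_{i+1} y_i) is linear in a.
With a=0 it equals 96; the coefficient of a is 17 (from the two edges through F).
So 17·a + 96 = 2·99 = 198 ⇒ a = 6.

6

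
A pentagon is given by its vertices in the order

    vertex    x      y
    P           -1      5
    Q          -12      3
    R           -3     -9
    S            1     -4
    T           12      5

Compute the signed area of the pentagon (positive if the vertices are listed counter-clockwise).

156.5

Σ = (57) + (117) + (21) + (53) + (65) = 313
Signed area = Σ/2 = 156.5 (positive ⇒ counter-clockwise traversal).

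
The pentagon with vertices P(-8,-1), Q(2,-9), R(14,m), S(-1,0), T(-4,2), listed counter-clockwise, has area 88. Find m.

-14

The doubled signed area Σ (x_i y_{i+1} − x_{i+1} y_i) is linear in m.
With m=0 it equals 218; the coefficient of m is 3 (from the two edges through R).
So 3·m + 218 = 2·88 = 176 ⇒ m = -14.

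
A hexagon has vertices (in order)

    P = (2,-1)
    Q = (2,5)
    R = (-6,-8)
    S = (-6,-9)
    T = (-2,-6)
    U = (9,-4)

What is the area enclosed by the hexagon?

55.5

Apply the surveyor's formula: 2A = Σ (x_i·y_{i+1} − x_{i+1}·y_i), indices taken mod 6.
P→Q: (2)(5) − (2)(-1) = 12
Q→R: (2)(-8) − (-6)(5) = 14
R→S: (-6)(-9) − (-6)(-8) = 6
S→T: (-6)(-6) − (-2)(-9) = 18
T→U: (-2)(-4) − (9)(-6) = 62
U→P: (9)(-1) − (2)(-4) = -1
Σ = 111
Area = |Σ|/2 = 55.5.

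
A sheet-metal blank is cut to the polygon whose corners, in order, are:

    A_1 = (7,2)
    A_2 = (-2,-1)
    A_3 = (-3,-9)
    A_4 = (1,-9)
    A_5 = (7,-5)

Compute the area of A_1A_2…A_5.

Apply the surveyor's formula: 2A = Σ (x_i·y_{i+1} − x_{i+1}·y_i), indices taken mod 5.
Cross-terms: -3, 15, 36, 58, 49  ⇒  Σ = 155
Area = |Σ|/2 = 77.5.

77.5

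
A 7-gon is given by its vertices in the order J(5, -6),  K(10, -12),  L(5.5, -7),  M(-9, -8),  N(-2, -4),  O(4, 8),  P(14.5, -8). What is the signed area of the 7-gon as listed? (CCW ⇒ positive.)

Σ = (0) + (-4) + (-107) + (20) + (0) + (-148) + (-47) = -286
Signed area = Σ/2 = -143 (negative ⇒ clockwise traversal).

-143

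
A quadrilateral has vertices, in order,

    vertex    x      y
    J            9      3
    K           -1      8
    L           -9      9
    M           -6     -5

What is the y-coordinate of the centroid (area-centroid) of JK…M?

373/132

Apply the surveyor's formula. First the cross-terms c_i = x_i·y_{i+1} − x_{i+1}·y_i:
  75, 63, 99, 27  ⇒  2A = 264, A = 132.
Then Σ (y_i + y_{i+1})·c_i = 2238, so ȳ = 2238 / (6·132) = 373/132.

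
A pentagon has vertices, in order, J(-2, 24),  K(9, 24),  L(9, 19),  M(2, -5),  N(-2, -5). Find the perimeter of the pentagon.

|JK| = √((11)² + (0)²) = √121 = 11
|KL| = √((0)² + (-5)²) = √25 = 5
|LM| = √((-7)² + (-24)²) = √625 = 25
|MN| = √((-4)² + (0)²) = √16 = 4
|NJ| = √((0)² + (29)²) = √841 = 29
Perimeter = 11 + 5 + 25 + 4 + 29 = 74.

74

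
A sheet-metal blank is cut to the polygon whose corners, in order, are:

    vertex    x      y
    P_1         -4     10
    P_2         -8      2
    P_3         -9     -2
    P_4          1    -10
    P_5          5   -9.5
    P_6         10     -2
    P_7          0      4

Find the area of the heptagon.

Apply Gauss's area formula: 2A = Σ (x_i·y_{i+1} − x_{i+1}·y_i), indices taken mod 7.
Σ = (72) + (34) + (92) + (40.5) + (85) + (40) + (16) = 379.5
Area = |Σ|/2 = 189.75.

189.75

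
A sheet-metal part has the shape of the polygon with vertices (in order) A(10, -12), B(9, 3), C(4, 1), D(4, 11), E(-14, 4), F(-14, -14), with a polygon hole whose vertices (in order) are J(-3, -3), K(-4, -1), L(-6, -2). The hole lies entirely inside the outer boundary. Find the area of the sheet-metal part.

Outer boundary:
Σ = (138) + (-3) + (40) + (170) + (252) + (308) = 905
Area = |Σ|/2 = 452.5.
Hole:
Cross-terms: -9, 2, 12  ⇒  Σ = 5
Area = |Σ|/2 = 2.5.
Net area = 452.5 − 2.5 = 450.

450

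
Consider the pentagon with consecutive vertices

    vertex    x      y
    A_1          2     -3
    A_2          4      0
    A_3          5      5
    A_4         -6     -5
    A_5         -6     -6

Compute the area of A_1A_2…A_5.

36.5

Σ = (12) + (20) + (5) + (6) + (30) = 73
Area = |Σ|/2 = 36.5.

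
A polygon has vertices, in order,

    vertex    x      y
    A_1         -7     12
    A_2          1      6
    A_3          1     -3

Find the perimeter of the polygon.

|A_1A_2| = √((8)² + (-6)²) = √100 = 10
|A_2A_3| = √((0)² + (-9)²) = √81 = 9
|A_3A_1| = √((-8)² + (15)²) = √289 = 17
Perimeter = 10 + 9 + 17 = 36.

36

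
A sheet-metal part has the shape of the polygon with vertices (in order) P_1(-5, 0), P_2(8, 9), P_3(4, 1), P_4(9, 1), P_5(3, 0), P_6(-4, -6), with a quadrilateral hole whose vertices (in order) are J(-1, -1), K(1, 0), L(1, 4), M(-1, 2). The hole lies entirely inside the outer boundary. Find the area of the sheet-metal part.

Outer boundary:
Apply the surveyor's formula: 2A = Σ (x_i·y_{i+1} − x_{i+1}·y_i), indices taken mod 6.
Σ = (-45) + (-28) + (-5) + (-3) + (-18) + (-30) = -129
Area = |Σ|/2 = 64.5.
Hole:
Apply the shoelace formula: 2A = Σ (x_i·y_{i+1} − x_{i+1}·y_i), indices taken mod 4.
Cross-terms: 1, 4, 6, 3  ⇒  Σ = 14
Area = |Σ|/2 = 7.
Net area = 64.5 − 7 = 57.5.

57.5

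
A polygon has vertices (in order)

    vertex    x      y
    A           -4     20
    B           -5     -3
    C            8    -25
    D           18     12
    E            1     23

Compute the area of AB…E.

Apply Gauss's area formula: 2A = Σ (x_i·y_{i+1} − x_{i+1}·y_i), indices taken mod 5.
A→B: (-4)(-3) − (-5)(20) = 112
B→C: (-5)(-25) − (8)(-3) = 149
C→D: (8)(12) − (18)(-25) = 546
D→E: (18)(23) − (1)(12) = 402
E→A: (1)(20) − (-4)(23) = 112
Σ = 1321
Area = |Σ|/2 = 660.5.

660.5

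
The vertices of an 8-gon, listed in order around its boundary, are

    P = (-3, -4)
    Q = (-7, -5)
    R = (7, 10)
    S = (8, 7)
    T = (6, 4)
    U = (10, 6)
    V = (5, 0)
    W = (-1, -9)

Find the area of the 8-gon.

95.5

Apply the surveyor's formula: 2A = Σ (x_i·y_{i+1} − x_{i+1}·y_i), indices taken mod 8.
Σ = (-13) + (-35) + (-31) + (-10) + (-4) + (-30) + (-45) + (-23) = -191
Area = |Σ|/2 = 95.5.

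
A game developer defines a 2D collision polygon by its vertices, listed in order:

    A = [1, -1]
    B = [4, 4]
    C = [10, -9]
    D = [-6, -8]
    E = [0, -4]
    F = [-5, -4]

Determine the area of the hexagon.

94.5

A→B: (1)(4) − (4)(-1) = 8
B→C: (4)(-9) − (10)(4) = -76
C→D: (10)(-8) − (-6)(-9) = -134
D→E: (-6)(-4) − (0)(-8) = 24
E→F: (0)(-4) − (-5)(-4) = -20
F→A: (-5)(-1) − (1)(-4) = 9
Σ = -189
Area = |Σ|/2 = 94.5.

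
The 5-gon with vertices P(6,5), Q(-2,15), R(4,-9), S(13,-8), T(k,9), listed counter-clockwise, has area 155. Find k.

Write out the shoelace sum; only the two edges meeting at T involve k:
2·Area = [(13·9 − k·(-8)) + (k·5 − 6·9)] + 143
       = 13·k + 206 = 310
⇒ k = 8.

8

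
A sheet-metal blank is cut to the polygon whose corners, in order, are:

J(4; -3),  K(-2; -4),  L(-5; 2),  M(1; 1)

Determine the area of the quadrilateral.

Apply Gauss's area formula: 2A = Σ (x_i·y_{i+1} − x_{i+1}·y_i), indices taken mod 4.
Cross-terms: -22, -24, -7, -7  ⇒  Σ = -60
Area = |Σ|/2 = 30.

30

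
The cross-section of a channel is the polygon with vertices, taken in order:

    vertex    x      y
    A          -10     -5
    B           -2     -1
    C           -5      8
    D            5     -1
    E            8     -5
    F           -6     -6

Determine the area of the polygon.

90.5

Apply the shoelace formula: 2A = Σ (x_i·y_{i+1} − x_{i+1}·y_i), indices taken mod 6.
Σ = (0) + (-21) + (-35) + (-17) + (-78) + (-30) = -181
Area = |Σ|/2 = 90.5.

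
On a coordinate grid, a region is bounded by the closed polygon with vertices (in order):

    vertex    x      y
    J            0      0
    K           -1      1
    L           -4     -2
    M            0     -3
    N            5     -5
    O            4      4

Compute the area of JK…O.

36.5

Σ = (0) + (6) + (12) + (15) + (40) + (0) = 73
Area = |Σ|/2 = 36.5.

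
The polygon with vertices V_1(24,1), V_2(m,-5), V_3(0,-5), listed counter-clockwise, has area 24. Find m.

The doubled signed area Σ (x_i y_{i+1} − x_{i+1} y_i) is linear in m.
With m=0 it equals 0; the coefficient of m is -6 (from the two edges through V_2).
So -6·m + 0 = 2·24 = 48 ⇒ m = -8.

-8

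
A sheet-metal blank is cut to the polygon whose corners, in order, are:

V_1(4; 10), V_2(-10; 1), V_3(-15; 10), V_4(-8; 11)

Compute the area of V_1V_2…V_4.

V_1→V_2: (4)(1) − (-10)(10) = 104
V_2→V_3: (-10)(10) − (-15)(1) = -85
V_3→V_4: (-15)(11) − (-8)(10) = -85
V_4→V_1: (-8)(10) − (4)(11) = -124
Σ = -190
Area = |Σ|/2 = 95.

95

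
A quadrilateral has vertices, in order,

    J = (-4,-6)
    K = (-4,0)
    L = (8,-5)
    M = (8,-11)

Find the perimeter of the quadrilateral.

|JK| = √((0)² + (6)²) = √36 = 6
|KL| = √((12)² + (-5)²) = √169 = 13
|LM| = √((0)² + (-6)²) = √36 = 6
|MJ| = √((-12)² + (5)²) = √169 = 13
Perimeter = 6 + 13 + 6 + 13 = 38.

38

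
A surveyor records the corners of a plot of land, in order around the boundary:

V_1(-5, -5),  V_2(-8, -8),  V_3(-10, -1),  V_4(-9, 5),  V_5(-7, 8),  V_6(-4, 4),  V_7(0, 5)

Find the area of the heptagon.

Apply the shoelace (surveyor's) formula: 2A = Σ (x_i·y_{i+1} − x_{i+1}·y_i), indices taken mod 7.
Σ = (0) + (-72) + (-59) + (-37) + (4) + (-20) + (25) = -159
Area = |Σ|/2 = 79.5.

79.5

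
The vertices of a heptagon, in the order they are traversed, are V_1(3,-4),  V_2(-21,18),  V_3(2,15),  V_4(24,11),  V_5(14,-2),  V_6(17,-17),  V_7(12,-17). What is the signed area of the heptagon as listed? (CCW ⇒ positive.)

-603.5

Apply the shoelace (surveyor's) formula: 2A = Σ (x_i·y_{i+1} − x_{i+1}·y_i), indices taken mod 7.
Σ = (-30) + (-351) + (-338) + (-202) + (-204) + (-85) + (3) = -1207
Signed area = Σ/2 = -603.5 (negative ⇒ clockwise traversal).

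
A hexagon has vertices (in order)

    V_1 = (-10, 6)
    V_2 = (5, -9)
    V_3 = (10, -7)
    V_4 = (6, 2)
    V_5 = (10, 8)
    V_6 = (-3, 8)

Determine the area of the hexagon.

Apply the surveyor's formula: 2A = Σ (x_i·y_{i+1} − x_{i+1}·y_i), indices taken mod 6.
Σ = (60) + (55) + (62) + (28) + (104) + (62) = 371
Area = |Σ|/2 = 185.5.

185.5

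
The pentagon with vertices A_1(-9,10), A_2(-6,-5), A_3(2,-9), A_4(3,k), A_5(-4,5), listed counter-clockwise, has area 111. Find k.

1

The doubled signed area Σ (x_i y_{i+1} − x_{i+1} y_i) is linear in k.
With k=0 it equals 216; the coefficient of k is 6 (from the two edges through A_4).
So 6·k + 216 = 2·111 = 222 ⇒ k = 1.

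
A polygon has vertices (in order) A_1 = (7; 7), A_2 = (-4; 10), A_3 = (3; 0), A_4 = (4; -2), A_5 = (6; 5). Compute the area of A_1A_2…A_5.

Apply Gauss's area formula: 2A = Σ (x_i·y_{i+1} − x_{i+1}·y_i), indices taken mod 5.
Σ = (98) + (-30) + (-6) + (32) + (7) = 101
Area = |Σ|/2 = 50.5.

50.5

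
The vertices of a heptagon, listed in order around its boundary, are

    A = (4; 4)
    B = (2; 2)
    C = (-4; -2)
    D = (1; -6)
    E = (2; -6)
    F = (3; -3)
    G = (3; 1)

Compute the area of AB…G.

Cross-terms: 0, 4, 26, 6, 12, 12, 8  ⇒  Σ = 68
Area = |Σ|/2 = 34.

34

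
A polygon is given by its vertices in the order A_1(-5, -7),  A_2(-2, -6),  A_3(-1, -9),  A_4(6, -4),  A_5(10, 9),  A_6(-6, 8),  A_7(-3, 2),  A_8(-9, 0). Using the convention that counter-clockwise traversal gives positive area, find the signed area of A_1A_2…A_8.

Apply Gauss's area formula: 2A = Σ (x_i·y_{i+1} − x_{i+1}·y_i), indices taken mod 8.
Σ = (16) + (12) + (58) + (94) + (134) + (12) + (18) + (63) = 407
Signed area = Σ/2 = 203.5 (positive ⇒ counter-clockwise traversal).

203.5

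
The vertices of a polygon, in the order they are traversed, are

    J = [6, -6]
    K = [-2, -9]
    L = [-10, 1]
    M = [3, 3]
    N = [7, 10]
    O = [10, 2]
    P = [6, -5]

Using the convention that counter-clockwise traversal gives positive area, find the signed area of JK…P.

-168

J→K: (6)(-9) − (-2)(-6) = -66
K→L: (-2)(1) − (-10)(-9) = -92
L→M: (-10)(3) − (3)(1) = -33
M→N: (3)(10) − (7)(3) = 9
N→O: (7)(2) − (10)(10) = -86
O→P: (10)(-5) − (6)(2) = -62
P→J: (6)(-6) − (6)(-5) = -6
Σ = -336
Signed area = Σ/2 = -168 (negative ⇒ clockwise traversal).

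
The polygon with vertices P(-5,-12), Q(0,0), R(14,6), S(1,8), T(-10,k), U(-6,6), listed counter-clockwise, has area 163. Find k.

14

The doubled signed area Σ (x_i y_{i+1} − x_{i+1} y_i) is linear in k.
With k=0 it equals 228; the coefficient of k is 7 (from the two edges through T).
So 7·k + 228 = 2·163 = 326 ⇒ k = 14.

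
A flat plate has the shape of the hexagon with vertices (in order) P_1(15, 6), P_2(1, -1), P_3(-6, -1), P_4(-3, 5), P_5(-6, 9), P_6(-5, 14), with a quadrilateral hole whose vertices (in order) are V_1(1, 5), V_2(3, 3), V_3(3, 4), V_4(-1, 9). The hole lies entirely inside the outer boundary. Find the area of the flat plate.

164.5

Outer boundary:
Apply Gauss's area formula: 2A = Σ (x_i·y_{i+1} − x_{i+1}·y_i), indices taken mod 6.
Σ = (-21) + (-7) + (-33) + (3) + (-39) + (-240) = -337
Area = |Σ|/2 = 168.5.
Hole:
Apply the shoelace formula: 2A = Σ (x_i·y_{i+1} − x_{i+1}·y_i), indices taken mod 4.
Cross-terms: -12, 3, 31, -14  ⇒  Σ = 8
Area = |Σ|/2 = 4.
Net area = 168.5 − 4 = 164.5.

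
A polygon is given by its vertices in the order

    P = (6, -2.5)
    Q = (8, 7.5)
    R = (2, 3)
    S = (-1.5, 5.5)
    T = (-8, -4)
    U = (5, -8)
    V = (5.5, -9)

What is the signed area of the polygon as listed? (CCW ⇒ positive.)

131.375

Apply the surveyor's formula: 2A = Σ (x_i·y_{i+1} − x_{i+1}·y_i), indices taken mod 7.
Σ = (65) + (9) + (15.5) + (50) + (84) + (-1) + (40.25) = 262.75
Signed area = Σ/2 = 131.375 (positive ⇒ counter-clockwise traversal).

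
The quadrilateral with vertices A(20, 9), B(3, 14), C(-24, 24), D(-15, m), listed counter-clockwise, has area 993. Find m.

Write out the shoelace sum; only the two edges meeting at D involve m:
2·Area = [((-24)·m − (-15)·24) + ((-15)·9 − 20·m)] + 661
       = -44·m + 886 = 1986
⇒ m = -25.

-25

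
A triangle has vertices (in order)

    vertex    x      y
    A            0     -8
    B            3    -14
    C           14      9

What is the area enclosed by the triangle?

67.5

Apply the shoelace (surveyor's) formula: 2A = Σ (x_i·y_{i+1} − x_{i+1}·y_i), indices taken mod 3.
Σ = (24) + (223) + (-112) = 135
Area = |Σ|/2 = 67.5.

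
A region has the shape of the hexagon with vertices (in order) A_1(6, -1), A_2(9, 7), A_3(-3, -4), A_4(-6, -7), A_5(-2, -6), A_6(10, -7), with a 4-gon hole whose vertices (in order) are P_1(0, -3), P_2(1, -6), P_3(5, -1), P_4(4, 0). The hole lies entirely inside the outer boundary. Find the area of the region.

68.5

Outer boundary:
Apply the shoelace (surveyor's) formula: 2A = Σ (x_i·y_{i+1} − x_{i+1}·y_i), indices taken mod 6.
Σ = (51) + (-15) + (-3) + (22) + (74) + (32) = 161
Area = |Σ|/2 = 80.5.
Hole:
Apply the shoelace formula: 2A = Σ (x_i·y_{i+1} − x_{i+1}·y_i), indices taken mod 4.
P_1→P_2: (0)(-6) − (1)(-3) = 3
P_2→P_3: (1)(-1) − (5)(-6) = 29
P_3→P_4: (5)(0) − (4)(-1) = 4
P_4→P_1: (4)(-3) − (0)(0) = -12
Σ = 24
Area = |Σ|/2 = 12.
Net area = 80.5 − 12 = 68.5.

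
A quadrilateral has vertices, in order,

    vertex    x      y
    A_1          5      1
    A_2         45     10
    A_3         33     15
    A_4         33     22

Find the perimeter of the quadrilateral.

|A_1A_2| = √((40)² + (9)²) = √1681 = 41
|A_2A_3| = √((-12)² + (5)²) = √169 = 13
|A_3A_4| = √((0)² + (7)²) = √49 = 7
|A_4A_1| = √((-28)² + (-21)²) = √1225 = 35
Perimeter = 41 + 13 + 7 + 35 = 96.

96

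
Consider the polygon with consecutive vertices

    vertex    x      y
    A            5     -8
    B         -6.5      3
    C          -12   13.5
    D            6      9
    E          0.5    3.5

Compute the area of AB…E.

Apply the surveyor's formula: 2A = Σ (x_i·y_{i+1} − x_{i+1}·y_i), indices taken mod 5.
Cross-terms: -37, -51.75, -189, 16.5, -21.5  ⇒  Σ = -282.75
Area = |Σ|/2 = 141.375.

141.375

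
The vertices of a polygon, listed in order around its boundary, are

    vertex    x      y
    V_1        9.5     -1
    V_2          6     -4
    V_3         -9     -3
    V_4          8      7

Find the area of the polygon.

Apply Gauss's area formula: 2A = Σ (x_i·y_{i+1} − x_{i+1}·y_i), indices taken mod 4.
Σ = (-32) + (-54) + (-39) + (-74.5) = -199.5
Area = |Σ|/2 = 99.75.

99.75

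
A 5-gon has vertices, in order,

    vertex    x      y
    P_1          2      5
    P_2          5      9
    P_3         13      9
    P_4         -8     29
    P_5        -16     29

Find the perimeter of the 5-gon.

80

|P_1P_2| = √((3)² + (4)²) = √25 = 5
|P_2P_3| = √((8)² + (0)²) = √64 = 8
|P_3P_4| = √((-21)² + (20)²) = √841 = 29
|P_4P_5| = √((-8)² + (0)²) = √64 = 8
|P_5P_1| = √((18)² + (-24)²) = √900 = 30
Perimeter = 5 + 8 + 29 + 8 + 30 = 80.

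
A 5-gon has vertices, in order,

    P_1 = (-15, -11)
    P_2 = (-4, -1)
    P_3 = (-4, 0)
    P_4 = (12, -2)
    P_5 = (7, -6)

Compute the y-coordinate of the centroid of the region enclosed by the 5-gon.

-4.852

Apply the shoelace formula. First the cross-terms c_i = x_i·y_{i+1} − x_{i+1}·y_i:
  -29, -4, 8, -58, -167  ⇒  2A = -250, A = -125.
Then Σ (y_i + y_{i+1})·c_i = 3639, so ȳ = 3639 / (6·(-125)) = -4.852.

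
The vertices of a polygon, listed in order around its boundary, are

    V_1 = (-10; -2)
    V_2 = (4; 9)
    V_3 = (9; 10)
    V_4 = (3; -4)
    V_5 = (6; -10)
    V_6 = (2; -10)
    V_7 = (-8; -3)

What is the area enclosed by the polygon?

167.5

Σ = (-82) + (-41) + (-66) + (-6) + (-40) + (-86) + (-14) = -335
Area = |Σ|/2 = 167.5.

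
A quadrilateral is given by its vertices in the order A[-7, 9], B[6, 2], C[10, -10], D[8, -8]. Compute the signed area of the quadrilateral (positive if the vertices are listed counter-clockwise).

Apply the shoelace formula: 2A = Σ (x_i·y_{i+1} − x_{i+1}·y_i), indices taken mod 4.
Cross-terms: -68, -80, 0, 16  ⇒  Σ = -132
Signed area = Σ/2 = -66 (negative ⇒ clockwise traversal).

-66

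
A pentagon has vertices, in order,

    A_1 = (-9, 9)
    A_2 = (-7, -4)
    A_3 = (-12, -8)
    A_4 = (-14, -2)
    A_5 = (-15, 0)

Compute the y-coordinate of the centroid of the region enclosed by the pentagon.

-62/219

Apply the surveyor's formula. First the cross-terms c_i = x_i·y_{i+1} − x_{i+1}·y_i:
  99, 8, -88, -30, -135  ⇒  2A = -146, A = -73.
Then Σ (y_i + y_{i+1})·c_i = 124, so ȳ = 124 / (6·(-73)) = -62/219.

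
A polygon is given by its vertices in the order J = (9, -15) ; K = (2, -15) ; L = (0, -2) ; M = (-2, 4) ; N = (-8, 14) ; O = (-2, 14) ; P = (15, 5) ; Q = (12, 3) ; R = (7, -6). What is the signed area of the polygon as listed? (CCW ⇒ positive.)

Apply the shoelace formula: 2A = Σ (x_i·y_{i+1} − x_{i+1}·y_i), indices taken mod 9.
Σ = (-105) + (-4) + (-4) + (4) + (-84) + (-220) + (-15) + (-93) + (-51) = -572
Signed area = Σ/2 = -286 (negative ⇒ clockwise traversal).

-286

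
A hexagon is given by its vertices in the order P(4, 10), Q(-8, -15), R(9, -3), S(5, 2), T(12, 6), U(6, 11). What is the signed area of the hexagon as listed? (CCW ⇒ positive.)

Apply Gauss's area formula: 2A = Σ (x_i·y_{i+1} − x_{i+1}·y_i), indices taken mod 6.
P→Q: (4)(-15) − (-8)(10) = 20
Q→R: (-8)(-3) − (9)(-15) = 159
R→S: (9)(2) − (5)(-3) = 33
S→T: (5)(6) − (12)(2) = 6
T→U: (12)(11) − (6)(6) = 96
U→P: (6)(10) − (4)(11) = 16
Σ = 330
Signed area = Σ/2 = 165 (positive ⇒ counter-clockwise traversal).

165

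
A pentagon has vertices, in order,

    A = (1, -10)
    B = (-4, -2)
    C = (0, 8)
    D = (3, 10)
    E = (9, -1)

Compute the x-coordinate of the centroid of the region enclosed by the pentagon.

Apply the shoelace (surveyor's) formula. First the cross-terms c_i = x_i·y_{i+1} − x_{i+1}·y_i:
  -42, -32, -24, -93, -89  ⇒  2A = -280, A = -140.
Then Σ (x_i + x_{i+1})·c_i = -1824, so x̄ = -1824 / (6·(-140)) = 76/35.

76/35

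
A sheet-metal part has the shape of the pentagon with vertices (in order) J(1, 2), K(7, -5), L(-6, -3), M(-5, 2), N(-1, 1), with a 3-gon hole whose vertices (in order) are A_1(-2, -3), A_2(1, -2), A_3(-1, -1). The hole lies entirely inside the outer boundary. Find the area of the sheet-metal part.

Outer boundary:
Apply Gauss's area formula: 2A = Σ (x_i·y_{i+1} − x_{i+1}·y_i), indices taken mod 5.
Cross-terms: -19, -51, -27, -3, -3  ⇒  Σ = -103
Area = |Σ|/2 = 51.5.
Hole:
Σ = (7) + (-3) + (1) = 5
Area = |Σ|/2 = 2.5.
Net area = 51.5 − 2.5 = 49.

49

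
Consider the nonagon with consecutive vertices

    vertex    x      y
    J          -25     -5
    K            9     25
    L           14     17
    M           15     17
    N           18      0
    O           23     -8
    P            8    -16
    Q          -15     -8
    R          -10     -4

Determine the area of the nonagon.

Σ = (-580) + (-197) + (-17) + (-306) + (-144) + (-304) + (-304) + (-20) + (-50) = -1922
Area = |Σ|/2 = 961.

961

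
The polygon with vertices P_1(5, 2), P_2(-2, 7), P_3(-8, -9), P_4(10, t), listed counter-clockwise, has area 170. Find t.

-9

The doubled signed area Σ (x_i y_{i+1} − x_{i+1} y_i) is linear in t.
With t=0 it equals 223; the coefficient of t is -13 (from the two edges through P_4).
So -13·t + 223 = 2·170 = 340 ⇒ t = -9.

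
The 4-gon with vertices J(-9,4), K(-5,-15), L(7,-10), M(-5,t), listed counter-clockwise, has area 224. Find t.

13

Write out the shoelace sum; only the two edges meeting at M involve t:
2·Area = [(7·t − (-5)·(-10)) + ((-5)·4 − (-9)·t)] + 310
       = 16·t + 240 = 448
⇒ t = 13.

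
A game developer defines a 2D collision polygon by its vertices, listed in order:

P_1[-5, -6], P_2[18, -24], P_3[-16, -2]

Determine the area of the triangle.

Apply the shoelace formula: 2A = Σ (x_i·y_{i+1} − x_{i+1}·y_i), indices taken mod 3.
Σ = (228) + (-420) + (86) = -106
Area = |Σ|/2 = 53.

53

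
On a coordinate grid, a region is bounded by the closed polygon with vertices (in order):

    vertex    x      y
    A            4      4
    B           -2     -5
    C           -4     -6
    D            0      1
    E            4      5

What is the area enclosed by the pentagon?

Σ = (-12) + (-8) + (-4) + (-4) + (-4) = -32
Area = |Σ|/2 = 16.

16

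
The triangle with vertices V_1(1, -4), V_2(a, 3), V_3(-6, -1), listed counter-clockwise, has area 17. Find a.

-4

Write out the shoelace sum; only the two edges meeting at V_2 involve a:
2·Area = [(1·3 − a·(-4)) + (a·(-1) − (-6)·3)] + 25
       = 3·a + 46 = 34
⇒ a = -4.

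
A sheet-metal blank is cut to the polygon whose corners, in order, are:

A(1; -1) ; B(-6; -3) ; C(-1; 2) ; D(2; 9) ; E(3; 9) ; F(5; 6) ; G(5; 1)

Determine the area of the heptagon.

Apply the shoelace formula: 2A = Σ (x_i·y_{i+1} − x_{i+1}·y_i), indices taken mod 7.
Σ = (-9) + (-15) + (-13) + (-9) + (-27) + (-25) + (-6) = -104
Area = |Σ|/2 = 52.

52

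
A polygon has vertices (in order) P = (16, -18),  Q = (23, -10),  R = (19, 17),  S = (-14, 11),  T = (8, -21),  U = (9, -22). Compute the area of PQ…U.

845.5

Apply the surveyor's formula: 2A = Σ (x_i·y_{i+1} − x_{i+1}·y_i), indices taken mod 6.
P→Q: (16)(-10) − (23)(-18) = 254
Q→R: (23)(17) − (19)(-10) = 581
R→S: (19)(11) − (-14)(17) = 447
S→T: (-14)(-21) − (8)(11) = 206
T→U: (8)(-22) − (9)(-21) = 13
U→P: (9)(-18) − (16)(-22) = 190
Σ = 1691
Area = |Σ|/2 = 845.5.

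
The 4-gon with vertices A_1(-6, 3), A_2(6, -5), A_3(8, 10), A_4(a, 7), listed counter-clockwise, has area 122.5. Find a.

-5

Write out the shoelace sum; only the two edges meeting at A_4 involve a:
2·Area = [(8·7 − a·10) + (a·3 − (-6)·7)] + 112
       = -7·a + 210 = 245
⇒ a = -5.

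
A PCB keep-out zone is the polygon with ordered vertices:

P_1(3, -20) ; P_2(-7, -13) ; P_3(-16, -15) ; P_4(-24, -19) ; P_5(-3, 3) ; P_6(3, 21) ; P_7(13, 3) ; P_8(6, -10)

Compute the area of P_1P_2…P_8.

520.5

Σ = (-179) + (-103) + (-56) + (-129) + (-72) + (-264) + (-148) + (-90) = -1041
Area = |Σ|/2 = 520.5.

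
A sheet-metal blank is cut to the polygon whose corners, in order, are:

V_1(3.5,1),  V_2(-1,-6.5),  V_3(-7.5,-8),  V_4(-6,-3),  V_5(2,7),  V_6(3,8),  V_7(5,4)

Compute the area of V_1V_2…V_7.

83

Apply Gauss's area formula: 2A = Σ (x_i·y_{i+1} − x_{i+1}·y_i), indices taken mod 7.
Cross-terms: -21.75, -40.75, -25.5, -36, -5, -28, -9  ⇒  Σ = -166
Area = |Σ|/2 = 83.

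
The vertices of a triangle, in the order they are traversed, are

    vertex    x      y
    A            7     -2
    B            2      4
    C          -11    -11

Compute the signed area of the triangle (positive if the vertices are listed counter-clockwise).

76.5

Apply Gauss's area formula: 2A = Σ (x_i·y_{i+1} − x_{i+1}·y_i), indices taken mod 3.
Cross-terms: 32, 22, 99  ⇒  Σ = 153
Signed area = Σ/2 = 76.5 (positive ⇒ counter-clockwise traversal).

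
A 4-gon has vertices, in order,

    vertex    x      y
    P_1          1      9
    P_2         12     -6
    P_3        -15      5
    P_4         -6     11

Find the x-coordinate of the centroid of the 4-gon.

-221/129

Apply the shoelace (surveyor's) formula. First the cross-terms c_i = x_i·y_{i+1} − x_{i+1}·y_i:
  -114, -30, -135, -65  ⇒  2A = -344, A = -172.
Then Σ (x_i + x_{i+1})·c_i = 1768, so x̄ = 1768 / (6·(-172)) = -221/129.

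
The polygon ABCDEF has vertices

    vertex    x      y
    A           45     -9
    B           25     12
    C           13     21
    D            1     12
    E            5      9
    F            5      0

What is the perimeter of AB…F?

114

|AB| = √((-20)² + (21)²) = √841 = 29
|BC| = √((-12)² + (9)²) = √225 = 15
|CD| = √((-12)² + (-9)²) = √225 = 15
|DE| = √((4)² + (-3)²) = √25 = 5
|EF| = √((0)² + (-9)²) = √81 = 9
|FA| = √((40)² + (-9)²) = √1681 = 41
Perimeter = 29 + 15 + 15 + 5 + 9 + 41 = 114.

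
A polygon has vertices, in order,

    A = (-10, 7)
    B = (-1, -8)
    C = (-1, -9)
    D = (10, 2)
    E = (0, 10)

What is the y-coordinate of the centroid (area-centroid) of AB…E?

545/282

Apply the surveyor's formula. First the cross-terms c_i = x_i·y_{i+1} − x_{i+1}·y_i:
  87, 1, 88, 100, 100  ⇒  2A = 376, A = 188.
Then Σ (y_i + y_{i+1})·c_i = 2180, so ȳ = 2180 / (6·188) = 545/282.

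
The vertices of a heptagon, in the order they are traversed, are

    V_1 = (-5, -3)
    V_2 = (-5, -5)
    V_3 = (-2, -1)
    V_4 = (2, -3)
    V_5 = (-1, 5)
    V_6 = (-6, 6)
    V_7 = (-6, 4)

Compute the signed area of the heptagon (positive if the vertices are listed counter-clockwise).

47

Apply Gauss's area formula: 2A = Σ (x_i·y_{i+1} − x_{i+1}·y_i), indices taken mod 7.
Σ = (10) + (-5) + (8) + (7) + (24) + (12) + (38) = 94
Signed area = Σ/2 = 47 (positive ⇒ counter-clockwise traversal).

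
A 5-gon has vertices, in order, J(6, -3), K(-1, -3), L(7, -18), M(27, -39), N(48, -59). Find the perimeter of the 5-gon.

|JK| = √((-7)² + (0)²) = √49 = 7
|KL| = √((8)² + (-15)²) = √289 = 17
|LM| = √((20)² + (-21)²) = √841 = 29
|MN| = √((21)² + (-20)²) = √841 = 29
|NJ| = √((-42)² + (56)²) = √4900 = 70
Perimeter = 7 + 17 + 29 + 29 + 70 = 152.

152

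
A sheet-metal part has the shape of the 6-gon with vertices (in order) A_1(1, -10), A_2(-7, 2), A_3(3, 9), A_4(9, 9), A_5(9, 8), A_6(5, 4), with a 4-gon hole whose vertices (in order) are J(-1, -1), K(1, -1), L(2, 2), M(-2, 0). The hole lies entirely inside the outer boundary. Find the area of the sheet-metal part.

Outer boundary:
Apply the surveyor's formula: 2A = Σ (x_i·y_{i+1} − x_{i+1}·y_i), indices taken mod 6.
A_1→A_2: (1)(2) − (-7)(-10) = -68
A_2→A_3: (-7)(9) − (3)(2) = -69
A_3→A_4: (3)(9) − (9)(9) = -54
A_4→A_5: (9)(8) − (9)(9) = -9
A_5→A_6: (9)(4) − (5)(8) = -4
A_6→A_1: (5)(-10) − (1)(4) = -54
Σ = -258
Area = |Σ|/2 = 129.
Hole:
Apply the shoelace formula: 2A = Σ (x_i·y_{i+1} − x_{i+1}·y_i), indices taken mod 4.
Σ = (2) + (4) + (4) + (2) = 12
Area = |Σ|/2 = 6.
Net area = 129 − 6 = 123.

123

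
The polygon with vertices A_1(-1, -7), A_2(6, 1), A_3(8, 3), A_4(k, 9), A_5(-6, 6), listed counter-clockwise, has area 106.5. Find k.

The doubled signed area Σ (x_i y_{i+1} − x_{i+1} y_i) is linear in k.
With k=0 it equals 225; the coefficient of k is 3 (from the two edges through A_4).
So 3·k + 225 = 2·106.5 = 213 ⇒ k = -4.

-4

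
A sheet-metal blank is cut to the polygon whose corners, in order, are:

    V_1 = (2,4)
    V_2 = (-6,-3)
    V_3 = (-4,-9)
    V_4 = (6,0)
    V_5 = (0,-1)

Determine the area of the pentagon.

55

Apply Gauss's area formula: 2A = Σ (x_i·y_{i+1} − x_{i+1}·y_i), indices taken mod 5.
Σ = (18) + (42) + (54) + (-6) + (2) = 110
Area = |Σ|/2 = 55.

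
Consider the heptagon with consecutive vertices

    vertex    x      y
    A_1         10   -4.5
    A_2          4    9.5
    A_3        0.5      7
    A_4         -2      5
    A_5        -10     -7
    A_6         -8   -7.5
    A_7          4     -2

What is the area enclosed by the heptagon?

141.875

Apply Gauss's area formula: 2A = Σ (x_i·y_{i+1} − x_{i+1}·y_i), indices taken mod 7.
Σ = (113) + (23.25) + (16.5) + (64) + (19) + (46) + (2) = 283.75
Area = |Σ|/2 = 141.875.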